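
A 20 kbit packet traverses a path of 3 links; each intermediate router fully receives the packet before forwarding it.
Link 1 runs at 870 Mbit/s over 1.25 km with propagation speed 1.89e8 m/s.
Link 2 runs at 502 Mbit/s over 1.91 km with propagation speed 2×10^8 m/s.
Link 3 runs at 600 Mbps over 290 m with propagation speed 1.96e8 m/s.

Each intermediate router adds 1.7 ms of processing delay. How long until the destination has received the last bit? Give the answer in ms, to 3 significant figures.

L = 20000 bits.
Transmission delays (L/R per hop): 0.0229885, 0.0398406, 0.0333333 ms; sum = 0.0961625 ms.
Propagation delays (d/s per hop): 0.00661376, 0.00955, 0.00147959 ms; sum = 0.0176433 ms.
Processing at 2 router(s): 2 × 1.7 ms = 3.4 ms.
End-to-end = 3.51 ms.

3.51 ms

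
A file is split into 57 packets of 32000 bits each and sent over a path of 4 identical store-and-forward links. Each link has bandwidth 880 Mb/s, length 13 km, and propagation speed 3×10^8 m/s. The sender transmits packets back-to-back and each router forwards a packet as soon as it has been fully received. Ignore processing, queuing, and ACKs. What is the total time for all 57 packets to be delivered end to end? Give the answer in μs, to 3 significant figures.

Per-hop transmission t_tx = L/R = 32000/880000000 = 36.3636 μs.
Per-hop propagation t_prop = 13000/300000000 = 43.3333 μs.
Pipeline fill: first packet needs 4·t_tx to clear all hops; remaining 56 packets each add one t_tx.
Total = (4+57-1)·t_tx + 4·t_prop = 60·36.3636 + 4·43.3333 = 2360 μs.

2360 μs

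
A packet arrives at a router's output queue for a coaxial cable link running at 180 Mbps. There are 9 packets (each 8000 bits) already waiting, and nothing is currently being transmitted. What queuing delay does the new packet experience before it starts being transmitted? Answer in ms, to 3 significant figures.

0.400 ms

Each queued packet: L/R = 8000/180000000 = 0.0444444 ms.
9 queued → 0.4 ms.
Queuing delay = 0.400 ms.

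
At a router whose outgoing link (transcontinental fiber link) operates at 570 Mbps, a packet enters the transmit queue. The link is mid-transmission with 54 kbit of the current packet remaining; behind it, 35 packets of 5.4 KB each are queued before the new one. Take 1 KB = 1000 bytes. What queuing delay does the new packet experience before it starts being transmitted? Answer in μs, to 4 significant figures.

Each queued packet: L/R = 43200/570000000 = 75.7895 μs.
35 queued → 2652.63 μs.
Plus remaining 54000 bits of current packet: 94.7368 μs.
Queuing delay = 2747 μs.

2747 μs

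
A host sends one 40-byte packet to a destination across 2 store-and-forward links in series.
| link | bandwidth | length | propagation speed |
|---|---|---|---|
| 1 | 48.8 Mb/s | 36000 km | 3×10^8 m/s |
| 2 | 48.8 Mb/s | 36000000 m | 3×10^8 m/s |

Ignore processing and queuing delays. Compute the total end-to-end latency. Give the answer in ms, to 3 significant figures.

240 ms

L = 40 × 8 = 320 bits.
Transmission delay per hop = L/R = 320/48800000 = 0.00655738 ms; 2 hops → 0.0131148 ms.
Propagation delays (d/s per hop): 120, 120 ms; sum = 240 ms.
End-to-end = 240 ms.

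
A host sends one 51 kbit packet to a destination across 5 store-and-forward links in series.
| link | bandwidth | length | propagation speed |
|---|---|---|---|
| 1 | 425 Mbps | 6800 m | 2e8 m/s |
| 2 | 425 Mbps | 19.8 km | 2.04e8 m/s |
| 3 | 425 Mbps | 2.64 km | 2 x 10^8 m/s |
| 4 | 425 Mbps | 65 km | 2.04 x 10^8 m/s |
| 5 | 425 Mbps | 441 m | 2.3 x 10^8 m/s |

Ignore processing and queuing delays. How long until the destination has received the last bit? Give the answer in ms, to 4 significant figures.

1.065 ms

L = 51000 bits.
Transmission delay per hop = L/R = 51000/425000000 = 0.12 ms; 5 hops → 0.6 ms.
Propagation delays (d/s per hop): 0.034, 0.0970588, 0.0132, 0.318627, 0.00191739 ms; sum = 0.464804 ms.
End-to-end = 1.065 ms.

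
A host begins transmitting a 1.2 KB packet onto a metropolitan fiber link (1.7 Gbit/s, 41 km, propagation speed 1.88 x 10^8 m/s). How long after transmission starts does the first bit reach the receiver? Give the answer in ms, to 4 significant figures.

First bit experiences only propagation delay: d/s = 41000/188000000 = 0.2181 ms.

0.2181 ms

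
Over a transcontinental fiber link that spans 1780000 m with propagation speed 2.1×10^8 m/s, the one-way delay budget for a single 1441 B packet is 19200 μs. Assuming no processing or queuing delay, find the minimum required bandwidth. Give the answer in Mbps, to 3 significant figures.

1.07 Mbps

L = 11528 bits.
Propagation delay = 1780000 / 210000000 = 8476.19 μs.
Transmission budget = 19200 − 8476.19 = 10723.8 μs.
R ≥ L / t_tx = 11528 bits / 0.0107238 s = 1.07 Mbps.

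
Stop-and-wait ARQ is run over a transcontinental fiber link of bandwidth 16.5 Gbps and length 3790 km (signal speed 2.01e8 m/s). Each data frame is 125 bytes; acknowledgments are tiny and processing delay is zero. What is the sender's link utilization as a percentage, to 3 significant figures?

t_tx = L/R = 1000/16500000000 = 6.06061e-08 s.
t_prop = 3790000/2.01e+08 = 0.0188557 s; RTT = 0.0377114 s.
Cycle = t_tx + RTT = 0.0377115 s.
Utilization = t_tx / cycle = 6.06061e-08/0.0377115 = 0.000161 %.

0.000161 %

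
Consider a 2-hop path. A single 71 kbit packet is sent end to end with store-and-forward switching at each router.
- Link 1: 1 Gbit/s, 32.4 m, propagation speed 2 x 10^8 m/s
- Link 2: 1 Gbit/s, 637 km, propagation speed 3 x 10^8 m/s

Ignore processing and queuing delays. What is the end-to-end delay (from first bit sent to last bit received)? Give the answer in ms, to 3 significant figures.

2.27 ms

L = 71000 bits.
Transmission delay per hop = L/R = 71000/1000000000 = 0.071 ms; 2 hops → 0.142 ms.
Propagation delays (d/s per hop): 0.000162, 2.12333 ms; sum = 2.1235 ms.
End-to-end = 2.27 ms.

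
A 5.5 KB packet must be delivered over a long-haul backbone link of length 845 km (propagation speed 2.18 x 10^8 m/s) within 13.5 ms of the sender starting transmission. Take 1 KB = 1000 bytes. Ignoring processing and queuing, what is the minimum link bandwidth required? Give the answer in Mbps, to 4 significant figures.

4.572 Mbps

L = 44000 bits.
Propagation delay = 845000 / 2.18e+08 = 3.87615 ms.
Transmission budget = 13.5 − 3.87615 = 9.62385 ms.
R ≥ L / t_tx = 44000 bits / 0.00962385 s = 4.572 Mbps.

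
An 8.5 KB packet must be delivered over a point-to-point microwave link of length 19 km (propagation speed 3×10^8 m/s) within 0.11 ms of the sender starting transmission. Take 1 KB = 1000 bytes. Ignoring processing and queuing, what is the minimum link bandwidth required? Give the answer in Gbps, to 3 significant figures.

1.46 Gbps

L = 68000 bits.
Propagation delay = 19000 / 300000000 = 0.0633333 ms.
Transmission budget = 0.11 − 0.0633333 = 0.0466667 ms.
R ≥ L / t_tx = 68000 bits / 4.66667e-05 s = 1.46 Gbps.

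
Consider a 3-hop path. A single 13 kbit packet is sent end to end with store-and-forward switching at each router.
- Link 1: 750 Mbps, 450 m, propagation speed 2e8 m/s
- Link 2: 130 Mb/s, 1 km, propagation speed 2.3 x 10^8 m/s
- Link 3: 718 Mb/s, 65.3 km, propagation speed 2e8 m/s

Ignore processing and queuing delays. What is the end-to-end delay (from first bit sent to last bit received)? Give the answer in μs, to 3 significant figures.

469 μs

L = 13000 bits.
Transmission delays (L/R per hop): 17.3333, 100, 18.1058 μs; sum = 135.439 μs.
Propagation delays (d/s per hop): 2.25, 4.34783, 326.5 μs; sum = 333.098 μs.
End-to-end = 469 μs.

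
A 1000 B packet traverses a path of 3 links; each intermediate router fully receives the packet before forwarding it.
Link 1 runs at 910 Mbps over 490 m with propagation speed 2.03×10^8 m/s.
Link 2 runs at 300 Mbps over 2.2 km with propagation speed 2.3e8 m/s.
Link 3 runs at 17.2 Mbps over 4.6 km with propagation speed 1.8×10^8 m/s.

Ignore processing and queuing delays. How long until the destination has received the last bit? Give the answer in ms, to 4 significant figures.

0.5381 ms

L = 1000 × 8 = 8000 bits.
Transmission delays (L/R per hop): 0.00879121, 0.0266667, 0.465116 ms; sum = 0.500574 ms.
Propagation delays (d/s per hop): 0.00241379, 0.00956522, 0.0255556 ms; sum = 0.0375346 ms.
End-to-end = 0.5381 ms.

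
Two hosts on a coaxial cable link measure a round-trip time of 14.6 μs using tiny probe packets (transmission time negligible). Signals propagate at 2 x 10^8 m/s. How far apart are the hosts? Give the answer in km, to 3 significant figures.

1.46 km

One-way propagation = RTT/2 = 7.3 μs.
d = s × t = 200000000 × 7.3e-06 = 1.46 km.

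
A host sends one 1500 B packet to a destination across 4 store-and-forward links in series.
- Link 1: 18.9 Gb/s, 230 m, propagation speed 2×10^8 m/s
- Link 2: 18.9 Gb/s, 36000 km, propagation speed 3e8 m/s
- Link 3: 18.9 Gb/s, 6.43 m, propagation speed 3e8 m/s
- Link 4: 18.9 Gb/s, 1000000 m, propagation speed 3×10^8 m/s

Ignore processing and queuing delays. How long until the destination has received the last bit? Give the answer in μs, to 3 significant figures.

L = 1500 × 8 = 12000 bits.
Transmission delay per hop = L/R = 12000/18900000000 = 0.634921 μs; 4 hops → 2.53968 μs.
Propagation delays (d/s per hop): 1.15, 120000, 0.0214333, 3333.33 μs; sum = 123335 μs.
End-to-end = 123000 μs.

123000 μs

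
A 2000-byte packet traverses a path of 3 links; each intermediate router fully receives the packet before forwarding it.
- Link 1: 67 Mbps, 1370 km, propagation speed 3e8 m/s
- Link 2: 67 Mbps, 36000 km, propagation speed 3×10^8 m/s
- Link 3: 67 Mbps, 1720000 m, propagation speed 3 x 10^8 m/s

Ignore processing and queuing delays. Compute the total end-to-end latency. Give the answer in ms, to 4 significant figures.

131.0 ms

L = 2000 × 8 = 16000 bits.
Transmission delay per hop = L/R = 16000/67000000 = 0.238806 ms; 3 hops → 0.716418 ms.
Propagation delays (d/s per hop): 4.56667, 120, 5.73333 ms; sum = 130.3 ms.
End-to-end = 131.0 ms.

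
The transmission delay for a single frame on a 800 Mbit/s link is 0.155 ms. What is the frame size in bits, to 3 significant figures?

124000 bits

L = R × t_tx = 800000000 b/s × 0.000155 s = 124000 bits.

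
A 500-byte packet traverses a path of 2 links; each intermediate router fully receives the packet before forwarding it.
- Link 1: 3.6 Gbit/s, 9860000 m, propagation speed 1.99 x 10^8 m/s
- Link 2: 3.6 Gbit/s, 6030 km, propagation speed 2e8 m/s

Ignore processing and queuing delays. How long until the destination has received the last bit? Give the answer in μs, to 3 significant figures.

L = 500 × 8 = 4000 bits.
Transmission delay per hop = L/R = 4000/3600000000 = 1.11111 μs; 2 hops → 2.22222 μs.
Propagation delays (d/s per hop): 49547.7, 30150 μs; sum = 79697.7 μs.
End-to-end = 79700 μs.

79700 μs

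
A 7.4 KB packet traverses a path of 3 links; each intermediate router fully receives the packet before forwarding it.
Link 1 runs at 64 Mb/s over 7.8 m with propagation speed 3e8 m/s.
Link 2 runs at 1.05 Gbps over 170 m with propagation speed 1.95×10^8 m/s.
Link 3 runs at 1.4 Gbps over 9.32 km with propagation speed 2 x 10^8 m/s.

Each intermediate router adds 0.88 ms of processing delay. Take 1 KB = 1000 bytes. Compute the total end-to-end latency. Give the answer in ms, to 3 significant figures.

2.83 ms

L = 59200 bits.
Transmission delays (L/R per hop): 0.925, 0.056381, 0.0422857 ms; sum = 1.02367 ms.
Propagation delays (d/s per hop): 2.6e-05, 0.000871795, 0.0466 ms; sum = 0.0474978 ms.
Processing at 2 router(s): 2 × 0.88 ms = 1.76 ms.
End-to-end = 2.83 ms.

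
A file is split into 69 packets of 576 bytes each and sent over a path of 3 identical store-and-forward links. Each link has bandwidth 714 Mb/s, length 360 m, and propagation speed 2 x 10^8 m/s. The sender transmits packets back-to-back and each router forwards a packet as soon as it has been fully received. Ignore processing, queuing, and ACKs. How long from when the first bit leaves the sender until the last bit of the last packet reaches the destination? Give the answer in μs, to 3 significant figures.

Per-hop transmission t_tx = L/R = 4608/714000000 = 6.45378 μs.
Per-hop propagation t_prop = 360/200000000 = 1.8 μs.
Pipeline fill: first packet needs 3·t_tx to clear all hops; remaining 68 packets each add one t_tx.
Total = (3+69-1)·t_tx + 3·t_prop = 71·6.45378 + 3·1.8 = 464 μs.

464 μs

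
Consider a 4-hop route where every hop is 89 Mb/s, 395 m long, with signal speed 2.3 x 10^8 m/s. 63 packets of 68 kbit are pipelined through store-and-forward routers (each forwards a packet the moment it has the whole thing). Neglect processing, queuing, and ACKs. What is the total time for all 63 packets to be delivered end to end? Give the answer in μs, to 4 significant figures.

50430 μs

Per-hop transmission t_tx = L/R = 68000/89000000 = 764.045 μs.
Per-hop propagation t_prop = 395/2.3e+08 = 1.71739 μs.
Pipeline fill: first packet needs 4·t_tx to clear all hops; remaining 62 packets each add one t_tx.
Total = (4+63-1)·t_tx + 4·t_prop = 66·764.045 + 4·1.71739 = 50430 μs.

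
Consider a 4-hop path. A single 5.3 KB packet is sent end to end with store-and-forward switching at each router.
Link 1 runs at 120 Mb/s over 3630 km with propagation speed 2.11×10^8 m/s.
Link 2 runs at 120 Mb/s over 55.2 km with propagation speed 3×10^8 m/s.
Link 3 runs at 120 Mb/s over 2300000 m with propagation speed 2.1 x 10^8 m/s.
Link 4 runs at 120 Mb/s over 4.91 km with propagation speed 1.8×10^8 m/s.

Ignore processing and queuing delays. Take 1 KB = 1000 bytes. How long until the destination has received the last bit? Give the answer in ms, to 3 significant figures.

29.8 ms

L = 42400 bits.
Transmission delay per hop = L/R = 42400/120000000 = 0.353333 ms; 4 hops → 1.41333 ms.
Propagation delays (d/s per hop): 17.2038, 0.184, 10.9524, 0.0272778 ms; sum = 28.3675 ms.
End-to-end = 29.8 ms.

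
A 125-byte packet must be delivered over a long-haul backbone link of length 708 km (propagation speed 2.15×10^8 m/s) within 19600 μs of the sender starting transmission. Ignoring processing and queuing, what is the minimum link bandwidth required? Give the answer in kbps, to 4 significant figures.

L = 1000 bits.
Propagation delay = 708000 / 215000000 = 3293.02 μs.
Transmission budget = 19600 − 3293.02 = 16307 μs.
R ≥ L / t_tx = 1000 bits / 0.016307 s = 61.32 kbps.

61.32 kbps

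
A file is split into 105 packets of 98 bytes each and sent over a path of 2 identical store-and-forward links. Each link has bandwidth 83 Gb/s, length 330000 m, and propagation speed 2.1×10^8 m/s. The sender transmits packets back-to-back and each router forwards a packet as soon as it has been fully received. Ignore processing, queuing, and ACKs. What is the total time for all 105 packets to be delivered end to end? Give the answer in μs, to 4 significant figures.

3144 μs

Per-hop transmission t_tx = L/R = 784/83000000000 = 0.00944578 μs.
Per-hop propagation t_prop = 330000/210000000 = 1571.43 μs.
Pipeline fill: first packet needs 2·t_tx to clear all hops; remaining 104 packets each add one t_tx.
Total = (2+105-1)·t_tx + 2·t_prop = 106·0.00944578 + 2·1571.43 = 3144 μs.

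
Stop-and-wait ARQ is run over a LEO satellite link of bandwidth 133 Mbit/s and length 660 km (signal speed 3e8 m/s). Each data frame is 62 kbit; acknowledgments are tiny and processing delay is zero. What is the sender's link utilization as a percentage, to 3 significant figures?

9.58 %

t_tx = L/R = 62000/133000000 = 0.000466165 s.
t_prop = 660000/300000000 = 0.0022 s; RTT = 0.0044 s.
Cycle = t_tx + RTT = 0.00486617 s.
Utilization = t_tx / cycle = 0.000466165/0.00486617 = 9.58 %.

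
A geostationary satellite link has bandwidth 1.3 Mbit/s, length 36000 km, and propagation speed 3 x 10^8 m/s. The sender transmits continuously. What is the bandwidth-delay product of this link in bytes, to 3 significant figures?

19500 bytes

Propagation delay = 36000000 / 300000000 = 0.12 s.
BDP = R × t_prop = 1300000 × 0.12 = 156000 bits.
In bytes: 156000/8 = 19500 bytes.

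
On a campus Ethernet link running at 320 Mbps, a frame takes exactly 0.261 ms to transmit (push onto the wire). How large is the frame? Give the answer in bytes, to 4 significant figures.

10440 bytes

L = R × t_tx = 320000000 b/s × 0.000261 s = 83520 bits.
In bytes: 83520 / 8 = 10440 bytes.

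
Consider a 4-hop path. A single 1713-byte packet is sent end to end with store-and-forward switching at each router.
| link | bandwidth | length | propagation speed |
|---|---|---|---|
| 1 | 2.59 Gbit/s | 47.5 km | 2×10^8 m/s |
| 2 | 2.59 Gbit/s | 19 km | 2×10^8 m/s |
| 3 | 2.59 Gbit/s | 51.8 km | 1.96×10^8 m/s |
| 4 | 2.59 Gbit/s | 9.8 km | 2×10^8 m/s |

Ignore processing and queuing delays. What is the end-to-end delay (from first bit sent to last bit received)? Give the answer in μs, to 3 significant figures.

667 μs

L = 1713 × 8 = 13704 bits.
Transmission delay per hop = L/R = 13704/2590000000 = 5.29112 μs; 4 hops → 21.1645 μs.
Propagation delays (d/s per hop): 237.5, 95, 264.286, 49 μs; sum = 645.786 μs.
End-to-end = 667 μs.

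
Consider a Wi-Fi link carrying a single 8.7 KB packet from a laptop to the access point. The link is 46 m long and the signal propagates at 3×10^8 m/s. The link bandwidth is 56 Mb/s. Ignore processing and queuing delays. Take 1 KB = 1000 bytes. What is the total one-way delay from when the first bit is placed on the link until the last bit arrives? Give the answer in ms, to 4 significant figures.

L = 69600 bits.
Transmission delay = L/R = 69600 / 56000000 = 1.24286 ms.
Propagation delay = d/s = 46 m / 300000000 m/s = 0.000153333 ms.
Total = 1.243 ms.

1.243 ms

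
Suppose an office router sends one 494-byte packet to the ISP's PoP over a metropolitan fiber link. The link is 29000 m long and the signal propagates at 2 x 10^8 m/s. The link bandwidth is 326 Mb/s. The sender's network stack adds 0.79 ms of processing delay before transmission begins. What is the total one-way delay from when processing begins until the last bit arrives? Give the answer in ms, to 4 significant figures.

L = 494 × 8 = 3952 bits.
Transmission delay = L/R = 3952 / 326000000 = 0.0121227 ms.
Propagation delay = d/s = 29000 m / 200000000 m/s = 0.145 ms.
Plus processing delay 0.79 ms = 0.79 ms.
Total = 0.9471 ms.

0.9471 ms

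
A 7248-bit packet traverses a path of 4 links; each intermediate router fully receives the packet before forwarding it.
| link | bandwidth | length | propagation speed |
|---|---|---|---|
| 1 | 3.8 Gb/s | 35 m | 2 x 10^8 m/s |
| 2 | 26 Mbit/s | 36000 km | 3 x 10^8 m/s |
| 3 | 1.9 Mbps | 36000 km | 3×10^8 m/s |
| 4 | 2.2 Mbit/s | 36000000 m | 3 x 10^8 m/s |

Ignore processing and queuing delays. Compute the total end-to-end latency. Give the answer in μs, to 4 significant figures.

Transmission delays (L/R per hop): 1.90737, 278.769, 3814.74, 3294.55 μs; sum = 7389.96 μs.
Propagation delays (d/s per hop): 0.175, 120000, 120000, 120000 μs; sum = 360000 μs.
End-to-end = 367400 μs.

367400 μs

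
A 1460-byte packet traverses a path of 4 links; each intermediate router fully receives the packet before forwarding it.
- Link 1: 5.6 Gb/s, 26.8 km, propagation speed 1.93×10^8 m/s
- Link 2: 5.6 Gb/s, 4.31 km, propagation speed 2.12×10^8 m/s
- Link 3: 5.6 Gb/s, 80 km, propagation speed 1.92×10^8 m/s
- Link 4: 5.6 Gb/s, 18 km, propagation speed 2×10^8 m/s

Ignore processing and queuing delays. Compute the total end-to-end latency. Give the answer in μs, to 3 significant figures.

L = 1460 × 8 = 11680 bits.
Transmission delay per hop = L/R = 11680/5600000000 = 2.08571 μs; 4 hops → 8.34286 μs.
Propagation delays (d/s per hop): 138.86, 20.3302, 416.667, 90 μs; sum = 665.857 μs.
End-to-end = 674 μs.

674 μs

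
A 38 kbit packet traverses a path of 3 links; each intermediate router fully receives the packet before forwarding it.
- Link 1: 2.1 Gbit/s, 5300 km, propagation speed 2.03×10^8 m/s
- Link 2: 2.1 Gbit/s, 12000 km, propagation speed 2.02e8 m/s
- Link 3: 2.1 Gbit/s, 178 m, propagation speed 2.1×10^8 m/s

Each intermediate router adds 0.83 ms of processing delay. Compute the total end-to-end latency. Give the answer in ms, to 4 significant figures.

87.23 ms

L = 38000 bits.
Transmission delay per hop = L/R = 38000/2100000000 = 0.0180952 ms; 3 hops → 0.0542857 ms.
Propagation delays (d/s per hop): 26.1084, 59.4059, 0.000847619 ms; sum = 85.5152 ms.
Processing at 2 router(s): 2 × 0.83 ms = 1.66 ms.
End-to-end = 87.23 ms.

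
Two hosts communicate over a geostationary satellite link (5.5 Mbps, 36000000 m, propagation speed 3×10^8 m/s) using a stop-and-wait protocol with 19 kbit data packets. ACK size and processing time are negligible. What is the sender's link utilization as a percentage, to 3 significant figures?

t_tx = L/R = 19000/5500000 = 0.00345455 s.
t_prop = 36000000/300000000 = 0.12 s; RTT = 0.24 s.
Cycle = t_tx + RTT = 0.243455 s.
Utilization = t_tx / cycle = 0.00345455/0.243455 = 1.42 %.

1.42 %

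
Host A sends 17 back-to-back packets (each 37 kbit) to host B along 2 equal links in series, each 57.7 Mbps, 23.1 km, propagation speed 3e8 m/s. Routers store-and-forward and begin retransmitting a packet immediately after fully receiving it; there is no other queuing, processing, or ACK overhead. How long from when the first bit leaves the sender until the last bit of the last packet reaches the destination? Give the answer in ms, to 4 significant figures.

Per-hop transmission t_tx = L/R = 37000/57700000 = 0.641248 ms.
Per-hop propagation t_prop = 23100/300000000 = 0.077 ms.
Pipeline fill: first packet needs 2·t_tx to clear all hops; remaining 16 packets each add one t_tx.
Total = (2+17-1)·t_tx + 2·t_prop = 18·0.641248 + 2·0.077 = 11.70 ms.

11.70 ms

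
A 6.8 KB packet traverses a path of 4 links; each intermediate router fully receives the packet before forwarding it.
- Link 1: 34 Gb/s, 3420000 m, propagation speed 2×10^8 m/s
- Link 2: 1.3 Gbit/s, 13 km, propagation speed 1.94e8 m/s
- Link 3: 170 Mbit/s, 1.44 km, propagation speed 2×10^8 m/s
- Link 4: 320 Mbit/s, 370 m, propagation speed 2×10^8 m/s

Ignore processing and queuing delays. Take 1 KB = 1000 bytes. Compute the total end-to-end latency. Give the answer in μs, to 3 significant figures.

L = 54400 bits.
Transmission delays (L/R per hop): 1.6, 41.8462, 320, 170 μs; sum = 533.446 μs.
Propagation delays (d/s per hop): 17100, 67.0103, 7.2, 1.85 μs; sum = 17176.1 μs.
End-to-end = 17700 μs.

17700 μs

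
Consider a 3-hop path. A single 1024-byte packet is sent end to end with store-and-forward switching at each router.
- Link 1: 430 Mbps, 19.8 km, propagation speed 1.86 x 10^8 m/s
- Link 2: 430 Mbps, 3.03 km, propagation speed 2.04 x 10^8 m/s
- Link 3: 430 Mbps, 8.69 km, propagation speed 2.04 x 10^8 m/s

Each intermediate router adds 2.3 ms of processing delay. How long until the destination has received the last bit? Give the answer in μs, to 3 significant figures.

4820 μs

L = 1024 × 8 = 8192 bits.
Transmission delay per hop = L/R = 8192/430000000 = 19.0512 μs; 3 hops → 57.1535 μs.
Propagation delays (d/s per hop): 106.452, 14.8529, 42.598 μs; sum = 163.903 μs.
Processing at 2 router(s): 2 × 2.3 ms = 4600 μs.
End-to-end = 4820 μs.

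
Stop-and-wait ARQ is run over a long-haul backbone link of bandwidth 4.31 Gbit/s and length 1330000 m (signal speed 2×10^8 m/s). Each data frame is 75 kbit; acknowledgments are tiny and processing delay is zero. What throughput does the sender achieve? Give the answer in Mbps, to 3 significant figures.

t_tx = L/R = 75000/4310000000 = 1.74014e-05 s.
t_prop = 1330000/200000000 = 0.00665 s; RTT = 0.0133 s.
Cycle = t_tx + RTT = 0.0133174 s.
Throughput = L / cycle = 75000 / 0.0133174 = 5.63 Mbps.

5.63 Mbps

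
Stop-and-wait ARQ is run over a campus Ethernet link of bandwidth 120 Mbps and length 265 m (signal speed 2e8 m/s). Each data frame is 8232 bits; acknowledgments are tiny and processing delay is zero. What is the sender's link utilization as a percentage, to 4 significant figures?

96.28 %

t_tx = L/R = 8232/120000000 = 6.86e-05 s.
t_prop = 265/200000000 = 1.325e-06 s; RTT = 2.65e-06 s.
Cycle = t_tx + RTT = 7.125e-05 s.
Utilization = t_tx / cycle = 6.86e-05/7.125e-05 = 96.28 %.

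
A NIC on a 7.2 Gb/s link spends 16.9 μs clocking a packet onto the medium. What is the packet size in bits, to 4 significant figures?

L = R × t_tx = 7200000000 b/s × 1.69e-05 s = 121680 bits.

121700 bits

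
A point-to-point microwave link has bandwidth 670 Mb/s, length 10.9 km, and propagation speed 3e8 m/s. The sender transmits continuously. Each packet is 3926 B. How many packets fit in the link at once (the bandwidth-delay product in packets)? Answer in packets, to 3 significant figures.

0.775 packets

Propagation delay = 10900 / 300000000 = 3.63333e-05 s.
BDP = R × t_prop = 670000000 × 3.63333e-05 = 24343.3 bits.
In packets of 31408 bits: 0.775 packets.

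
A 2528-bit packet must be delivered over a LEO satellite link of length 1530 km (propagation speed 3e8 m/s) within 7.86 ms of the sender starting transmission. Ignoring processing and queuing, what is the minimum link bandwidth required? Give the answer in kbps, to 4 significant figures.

915.9 kbps

Propagation delay = 1530000 / 300000000 = 5.1 ms.
Transmission budget = 7.86 − 5.1 = 2.76 ms.
R ≥ L / t_tx = 2528 bits / 0.00276 s = 915.9 kbps.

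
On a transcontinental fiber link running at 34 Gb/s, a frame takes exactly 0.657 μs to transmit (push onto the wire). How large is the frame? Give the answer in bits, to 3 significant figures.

22300 bits

L = R × t_tx = 34000000000 b/s × 6.57e-07 s = 22338 bits.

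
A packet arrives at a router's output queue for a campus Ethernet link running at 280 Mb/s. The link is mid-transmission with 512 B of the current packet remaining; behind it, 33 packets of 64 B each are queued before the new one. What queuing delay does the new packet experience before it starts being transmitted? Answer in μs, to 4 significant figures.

74.97 μs

Each queued packet: L/R = 512/280000000 = 1.82857 μs.
33 queued → 60.3429 μs.
Plus remaining 4096 bits of current packet: 14.6286 μs.
Queuing delay = 74.97 μs.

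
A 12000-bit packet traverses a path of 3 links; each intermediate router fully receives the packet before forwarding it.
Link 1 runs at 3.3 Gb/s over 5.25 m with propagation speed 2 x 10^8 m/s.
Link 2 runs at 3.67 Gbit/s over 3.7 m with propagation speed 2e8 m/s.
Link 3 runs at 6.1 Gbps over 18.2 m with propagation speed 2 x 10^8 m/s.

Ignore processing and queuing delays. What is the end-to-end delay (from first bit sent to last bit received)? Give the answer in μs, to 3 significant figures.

Transmission delays (L/R per hop): 3.63636, 3.26975, 1.96721 μs; sum = 8.87333 μs.
Propagation delays (d/s per hop): 0.02625, 0.0185, 0.091 μs; sum = 0.13575 μs.
End-to-end = 9.01 μs.

9.01 μs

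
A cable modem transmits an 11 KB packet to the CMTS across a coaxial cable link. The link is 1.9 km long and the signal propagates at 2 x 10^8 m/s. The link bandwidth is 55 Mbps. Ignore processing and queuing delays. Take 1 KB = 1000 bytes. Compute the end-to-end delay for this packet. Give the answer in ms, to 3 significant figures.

L = 88000 bits.
Transmission delay = L/R = 88000 / 55000000 = 1.6 ms.
Propagation delay = d/s = 1900 m / 200000000 m/s = 0.0095 ms.
Total = 1.61 ms.

1.61 ms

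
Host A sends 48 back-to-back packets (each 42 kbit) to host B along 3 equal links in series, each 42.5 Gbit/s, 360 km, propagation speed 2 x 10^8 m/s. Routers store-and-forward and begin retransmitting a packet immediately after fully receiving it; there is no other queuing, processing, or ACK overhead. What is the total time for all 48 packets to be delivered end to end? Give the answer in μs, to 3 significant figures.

Per-hop transmission t_tx = L/R = 42000/42500000000 = 0.988235 μs.
Per-hop propagation t_prop = 360000/200000000 = 1800 μs.
Pipeline fill: first packet needs 3·t_tx to clear all hops; remaining 47 packets each add one t_tx.
Total = (3+48-1)·t_tx + 3·t_prop = 50·0.988235 + 3·1800 = 5450 μs.

5450 μs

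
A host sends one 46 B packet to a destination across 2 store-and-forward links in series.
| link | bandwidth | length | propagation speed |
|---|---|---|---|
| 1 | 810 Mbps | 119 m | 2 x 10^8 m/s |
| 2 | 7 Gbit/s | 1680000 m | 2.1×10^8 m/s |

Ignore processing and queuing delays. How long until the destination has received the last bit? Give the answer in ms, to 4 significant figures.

8.001 ms

L = 46 × 8 = 368 bits.
Transmission delays (L/R per hop): 0.000454321, 5.25714e-05 ms; sum = 0.000506892 ms.
Propagation delays (d/s per hop): 0.000595, 8 ms; sum = 8.0006 ms.
End-to-end = 8.001 ms.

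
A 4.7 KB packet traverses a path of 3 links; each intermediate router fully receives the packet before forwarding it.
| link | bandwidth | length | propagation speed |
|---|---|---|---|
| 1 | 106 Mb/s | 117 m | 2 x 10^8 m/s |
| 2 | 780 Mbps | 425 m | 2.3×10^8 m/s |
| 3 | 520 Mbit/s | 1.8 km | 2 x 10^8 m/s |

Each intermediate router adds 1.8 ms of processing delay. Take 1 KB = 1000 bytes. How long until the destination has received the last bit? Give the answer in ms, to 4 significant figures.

4.087 ms

L = 37600 bits.
Transmission delays (L/R per hop): 0.354717, 0.0482051, 0.0723077 ms; sum = 0.47523 ms.
Propagation delays (d/s per hop): 0.000585, 0.00184783, 0.009 ms; sum = 0.0114328 ms.
Processing at 2 router(s): 2 × 1.8 ms = 3.6 ms.
End-to-end = 4.087 ms.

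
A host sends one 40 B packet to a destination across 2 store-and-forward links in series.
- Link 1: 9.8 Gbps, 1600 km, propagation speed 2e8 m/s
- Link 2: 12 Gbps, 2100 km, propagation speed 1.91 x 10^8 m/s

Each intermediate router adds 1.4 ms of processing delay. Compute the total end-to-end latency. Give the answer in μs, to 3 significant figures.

L = 40 × 8 = 320 bits.
Transmission delays (L/R per hop): 0.0326531, 0.0266667 μs; sum = 0.0593197 μs.
Propagation delays (d/s per hop): 8000, 10994.8 μs; sum = 18994.8 μs.
Processing at 1 router(s): 1 × 1.4 ms = 1400 μs.
End-to-end = 20400 μs.

20400 μs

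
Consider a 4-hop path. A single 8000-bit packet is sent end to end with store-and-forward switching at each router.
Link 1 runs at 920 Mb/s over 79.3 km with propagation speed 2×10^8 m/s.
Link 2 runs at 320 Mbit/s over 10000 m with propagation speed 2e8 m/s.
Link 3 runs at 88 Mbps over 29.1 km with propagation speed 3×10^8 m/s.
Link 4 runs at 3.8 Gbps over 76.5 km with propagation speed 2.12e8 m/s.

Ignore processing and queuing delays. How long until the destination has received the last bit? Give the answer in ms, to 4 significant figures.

1.031 ms

Transmission delays (L/R per hop): 0.00869565, 0.025, 0.0909091, 0.00210526 ms; sum = 0.12671 ms.
Propagation delays (d/s per hop): 0.3965, 0.05, 0.097, 0.360849 ms; sum = 0.904349 ms.
End-to-end = 1.031 ms.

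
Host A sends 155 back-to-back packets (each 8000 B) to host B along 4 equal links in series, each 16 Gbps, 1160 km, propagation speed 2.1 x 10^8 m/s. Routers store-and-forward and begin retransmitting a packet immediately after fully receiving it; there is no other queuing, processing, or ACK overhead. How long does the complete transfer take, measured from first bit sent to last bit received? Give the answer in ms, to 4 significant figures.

Per-hop transmission t_tx = L/R = 64000/16000000000 = 0.004 ms.
Per-hop propagation t_prop = 1160000/210000000 = 5.52381 ms.
Pipeline fill: first packet needs 4·t_tx to clear all hops; remaining 154 packets each add one t_tx.
Total = (4+155-1)·t_tx + 4·t_prop = 158·0.004 + 4·5.52381 = 22.73 ms.

22.73 ms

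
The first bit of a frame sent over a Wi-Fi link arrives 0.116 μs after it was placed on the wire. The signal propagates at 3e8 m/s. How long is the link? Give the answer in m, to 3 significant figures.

d = s × t_prop = 300000000 × 1.16e-07 = 34.8 m.

34.8 m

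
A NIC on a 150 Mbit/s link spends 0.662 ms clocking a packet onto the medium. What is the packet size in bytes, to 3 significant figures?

12400 bytes

L = R × t_tx = 150000000 b/s × 0.000662 s = 99300 bits.
In bytes: 99300 / 8 = 12400 bytes.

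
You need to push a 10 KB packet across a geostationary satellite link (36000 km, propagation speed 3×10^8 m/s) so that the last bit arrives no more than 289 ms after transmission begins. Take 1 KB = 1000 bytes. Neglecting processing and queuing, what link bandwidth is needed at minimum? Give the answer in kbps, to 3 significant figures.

473 kbps

L = 80000 bits.
Propagation delay = 36000000 / 300000000 = 120 ms.
Transmission budget = 289 − 120 = 169 ms.
R ≥ L / t_tx = 80000 bits / 0.169 s = 473 kbps.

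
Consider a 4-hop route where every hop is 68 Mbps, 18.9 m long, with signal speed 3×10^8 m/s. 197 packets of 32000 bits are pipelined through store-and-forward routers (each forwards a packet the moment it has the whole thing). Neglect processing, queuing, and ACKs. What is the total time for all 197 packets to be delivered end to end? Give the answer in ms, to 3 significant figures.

Per-hop transmission t_tx = L/R = 32000/68000000 = 0.470588 ms.
Per-hop propagation t_prop = 18.9/300000000 = 6.3e-05 ms.
Pipeline fill: first packet needs 4·t_tx to clear all hops; remaining 196 packets each add one t_tx.
Total = (4+197-1)·t_tx + 4·t_prop = 200·0.470588 + 4·6.3e-05 = 94.1 ms.

94.1 ms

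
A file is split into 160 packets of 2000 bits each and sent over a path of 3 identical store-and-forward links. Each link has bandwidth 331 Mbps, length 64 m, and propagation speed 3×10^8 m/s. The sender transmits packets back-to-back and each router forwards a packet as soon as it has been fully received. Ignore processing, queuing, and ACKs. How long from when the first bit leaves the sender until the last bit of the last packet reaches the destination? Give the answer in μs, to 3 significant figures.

979 μs

Per-hop transmission t_tx = L/R = 2000/331000000 = 6.0423 μs.
Per-hop propagation t_prop = 64/300000000 = 0.213333 μs.
Pipeline fill: first packet needs 3·t_tx to clear all hops; remaining 159 packets each add one t_tx.
Total = (3+160-1)·t_tx + 3·t_prop = 162·6.0423 + 3·0.213333 = 979 μs.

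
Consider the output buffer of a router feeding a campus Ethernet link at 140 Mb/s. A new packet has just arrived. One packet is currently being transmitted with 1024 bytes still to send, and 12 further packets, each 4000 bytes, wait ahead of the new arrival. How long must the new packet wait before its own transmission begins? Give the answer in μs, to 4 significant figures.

2801 μs

Each queued packet: L/R = 32000/140000000 = 228.571 μs.
12 queued → 2742.86 μs.
Plus remaining 8192 bits of current packet: 58.5143 μs.
Queuing delay = 2801 μs.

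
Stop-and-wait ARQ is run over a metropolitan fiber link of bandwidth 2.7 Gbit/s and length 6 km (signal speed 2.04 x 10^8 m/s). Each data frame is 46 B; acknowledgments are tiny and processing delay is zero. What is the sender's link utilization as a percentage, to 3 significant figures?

t_tx = L/R = 368/2700000000 = 1.36296e-07 s.
t_prop = 6000/204000000 = 2.94118e-05 s; RTT = 5.88235e-05 s.
Cycle = t_tx + RTT = 5.89598e-05 s.
Utilization = t_tx / cycle = 1.36296e-07/5.89598e-05 = 0.231 %.

0.231 %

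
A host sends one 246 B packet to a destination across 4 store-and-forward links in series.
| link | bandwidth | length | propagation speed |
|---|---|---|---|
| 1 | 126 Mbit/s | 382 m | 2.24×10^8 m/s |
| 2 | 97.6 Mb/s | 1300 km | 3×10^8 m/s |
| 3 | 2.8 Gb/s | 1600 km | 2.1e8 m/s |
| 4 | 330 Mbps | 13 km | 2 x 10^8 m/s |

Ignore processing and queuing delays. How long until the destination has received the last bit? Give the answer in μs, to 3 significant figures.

L = 246 × 8 = 1968 bits.
Transmission delays (L/R per hop): 15.619, 20.1639, 0.702857, 5.96364 μs; sum = 42.4495 μs.
Propagation delays (d/s per hop): 1.70536, 4333.33, 7619.05, 65 μs; sum = 12019.1 μs.
End-to-end = 12100 μs.

12100 μs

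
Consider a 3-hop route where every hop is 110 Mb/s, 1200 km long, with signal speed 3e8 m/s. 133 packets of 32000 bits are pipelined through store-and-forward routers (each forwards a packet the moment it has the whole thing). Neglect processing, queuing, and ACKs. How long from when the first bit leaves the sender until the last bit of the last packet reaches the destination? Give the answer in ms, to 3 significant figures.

Per-hop transmission t_tx = L/R = 32000/110000000 = 0.290909 ms.
Per-hop propagation t_prop = 1200000/300000000 = 4 ms.
Pipeline fill: first packet needs 3·t_tx to clear all hops; remaining 132 packets each add one t_tx.
Total = (3+133-1)·t_tx + 3·t_prop = 135·0.290909 + 3·4 = 51.3 ms.

51.3 ms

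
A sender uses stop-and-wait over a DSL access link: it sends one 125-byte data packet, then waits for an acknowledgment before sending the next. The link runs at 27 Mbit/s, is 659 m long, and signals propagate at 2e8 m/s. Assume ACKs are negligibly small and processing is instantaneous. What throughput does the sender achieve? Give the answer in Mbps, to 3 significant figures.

22.9 Mbps

t_tx = L/R = 1000/27000000 = 3.7037e-05 s.
t_prop = 659/200000000 = 3.295e-06 s; RTT = 6.59e-06 s.
Cycle = t_tx + RTT = 4.3627e-05 s.
Throughput = L / cycle = 1000 / 4.3627e-05 = 22.9 Mbps.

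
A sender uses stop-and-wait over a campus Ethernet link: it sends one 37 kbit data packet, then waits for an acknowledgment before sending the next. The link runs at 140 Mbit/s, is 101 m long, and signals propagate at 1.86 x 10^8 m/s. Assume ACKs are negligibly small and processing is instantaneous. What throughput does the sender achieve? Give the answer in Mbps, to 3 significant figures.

139 Mbps

t_tx = L/R = 37000/140000000 = 0.000264286 s.
t_prop = 101/186000000 = 5.43011e-07 s; RTT = 1.08602e-06 s.
Cycle = t_tx + RTT = 0.000265372 s.
Throughput = L / cycle = 37000 / 0.000265372 = 139 Mbps.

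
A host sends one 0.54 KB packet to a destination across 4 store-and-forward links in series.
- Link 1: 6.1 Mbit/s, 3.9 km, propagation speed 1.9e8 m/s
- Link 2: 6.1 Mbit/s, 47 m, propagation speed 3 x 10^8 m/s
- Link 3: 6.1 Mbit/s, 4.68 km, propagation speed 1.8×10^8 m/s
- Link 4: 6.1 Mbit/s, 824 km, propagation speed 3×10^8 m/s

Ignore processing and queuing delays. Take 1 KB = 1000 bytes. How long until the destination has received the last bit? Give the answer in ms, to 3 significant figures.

L = 4320 bits.
Transmission delay per hop = L/R = 4320/6100000 = 0.708197 ms; 4 hops → 2.83279 ms.
Propagation delays (d/s per hop): 0.0205263, 0.000156667, 0.026, 2.74667 ms; sum = 2.79335 ms.
End-to-end = 5.63 ms.

5.63 ms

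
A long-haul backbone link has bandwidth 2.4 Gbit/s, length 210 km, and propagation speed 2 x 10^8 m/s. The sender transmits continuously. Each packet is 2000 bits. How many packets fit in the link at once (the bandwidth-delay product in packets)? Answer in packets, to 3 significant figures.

1260 packets

Propagation delay = 210000 / 200000000 = 0.00105 s.
BDP = R × t_prop = 2400000000 × 0.00105 = 2520000 bits.
In packets of 2000 bits: 1260 packets.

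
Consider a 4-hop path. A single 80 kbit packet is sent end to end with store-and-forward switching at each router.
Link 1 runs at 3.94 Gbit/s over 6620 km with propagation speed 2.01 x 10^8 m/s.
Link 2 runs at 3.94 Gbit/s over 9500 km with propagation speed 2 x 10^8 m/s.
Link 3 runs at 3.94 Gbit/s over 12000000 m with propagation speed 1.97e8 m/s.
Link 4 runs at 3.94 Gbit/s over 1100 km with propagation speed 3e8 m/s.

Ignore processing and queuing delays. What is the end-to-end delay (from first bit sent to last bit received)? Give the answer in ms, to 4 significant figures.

145.1 ms

L = 80000 bits.
Transmission delay per hop = L/R = 80000/3940000000 = 0.0203046 ms; 4 hops → 0.0812183 ms.
Propagation delays (d/s per hop): 32.9353, 47.5, 60.9137, 3.66667 ms; sum = 145.016 ms.
End-to-end = 145.1 ms.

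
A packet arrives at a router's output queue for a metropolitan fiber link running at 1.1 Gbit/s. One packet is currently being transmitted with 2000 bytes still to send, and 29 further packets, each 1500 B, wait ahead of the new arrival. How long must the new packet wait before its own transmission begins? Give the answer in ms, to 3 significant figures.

0.331 ms

Each queued packet: L/R = 12000/1100000000 = 0.0109091 ms.
29 queued → 0.316364 ms.
Plus remaining 16000 bits of current packet: 0.0145455 ms.
Queuing delay = 0.331 ms.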